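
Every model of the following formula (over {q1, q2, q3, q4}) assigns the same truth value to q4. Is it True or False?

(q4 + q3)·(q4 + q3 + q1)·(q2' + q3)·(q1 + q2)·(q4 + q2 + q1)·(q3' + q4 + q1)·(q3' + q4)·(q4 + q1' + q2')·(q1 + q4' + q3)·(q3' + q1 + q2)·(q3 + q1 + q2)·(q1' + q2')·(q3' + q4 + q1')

Suppose q4 = 0.
From the singleton clause (q3), q3 = 1.
That conflicts with the unit clause (q3').
So every satisfying assignment has q4 = True.

True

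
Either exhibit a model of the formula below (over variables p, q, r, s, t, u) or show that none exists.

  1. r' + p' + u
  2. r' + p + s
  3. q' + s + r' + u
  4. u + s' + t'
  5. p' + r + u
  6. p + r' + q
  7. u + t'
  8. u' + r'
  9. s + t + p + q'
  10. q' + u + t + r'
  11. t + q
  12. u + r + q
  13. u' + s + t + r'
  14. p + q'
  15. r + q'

Branch on u: set u = 1.
From the singleton clause (r'), r = 0.
From the singleton clause (q'), q = 0.
From the singleton clause (t), t = 1.
Every clause is now satisfied; p, s are unconstrained.

p: 1,  q: 0,  r: 0,  s: 0,  t: 1,  u: 1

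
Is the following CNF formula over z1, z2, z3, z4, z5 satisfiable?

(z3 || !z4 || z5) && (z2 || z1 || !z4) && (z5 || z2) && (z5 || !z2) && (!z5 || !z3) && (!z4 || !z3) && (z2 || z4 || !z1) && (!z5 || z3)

No

Case z5 = true:
The clause (!z3) is unit, so z3 = false.
Now (z3) is unsatisfied and unit — conflict.
That branch fails; take z5 = false instead.
The clause (z2) is unit, so z2 = true.
Now (!z2) is unsatisfied and unit — conflict.
Either choice for z5 ends in contradiction.
No assignment satisfies every clause.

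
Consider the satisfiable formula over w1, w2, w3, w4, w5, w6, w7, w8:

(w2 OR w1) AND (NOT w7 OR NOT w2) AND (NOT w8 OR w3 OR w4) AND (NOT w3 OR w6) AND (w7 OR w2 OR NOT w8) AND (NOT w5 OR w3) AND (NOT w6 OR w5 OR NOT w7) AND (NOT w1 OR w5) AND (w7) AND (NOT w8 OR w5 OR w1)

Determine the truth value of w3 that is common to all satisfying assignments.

True

Suppose w3 = false.
Unit clause (NOT w5) forces w5 = false.
Unit clause (NOT w1) forces w1 = false.
Unit clause (w2) forces w2 = true.
Unit clause (NOT w7) forces w7 = false.
But (w7) is also a unit clause — contradiction.
So every satisfying assignment has w3 = True.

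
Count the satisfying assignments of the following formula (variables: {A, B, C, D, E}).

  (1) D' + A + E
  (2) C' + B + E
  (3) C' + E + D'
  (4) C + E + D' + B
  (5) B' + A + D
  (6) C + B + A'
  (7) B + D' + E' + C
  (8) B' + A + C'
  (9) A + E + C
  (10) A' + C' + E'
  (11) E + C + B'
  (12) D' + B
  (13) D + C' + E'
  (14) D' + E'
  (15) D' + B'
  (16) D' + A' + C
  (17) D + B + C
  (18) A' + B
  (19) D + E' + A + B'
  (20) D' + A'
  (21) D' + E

There are 2^5 = 32 truth assignments over (A, B, C, D, E).
Split on B. With B = 1, the clauses containing B are satisfied and B' drops from the rest; 2 of the 2^4 = 16 assignments to the other variables satisfy what remains.
With B = 0, by the same count on the reduced clause set, 0 assignments work.
Total: 2 + 0 = 2.

2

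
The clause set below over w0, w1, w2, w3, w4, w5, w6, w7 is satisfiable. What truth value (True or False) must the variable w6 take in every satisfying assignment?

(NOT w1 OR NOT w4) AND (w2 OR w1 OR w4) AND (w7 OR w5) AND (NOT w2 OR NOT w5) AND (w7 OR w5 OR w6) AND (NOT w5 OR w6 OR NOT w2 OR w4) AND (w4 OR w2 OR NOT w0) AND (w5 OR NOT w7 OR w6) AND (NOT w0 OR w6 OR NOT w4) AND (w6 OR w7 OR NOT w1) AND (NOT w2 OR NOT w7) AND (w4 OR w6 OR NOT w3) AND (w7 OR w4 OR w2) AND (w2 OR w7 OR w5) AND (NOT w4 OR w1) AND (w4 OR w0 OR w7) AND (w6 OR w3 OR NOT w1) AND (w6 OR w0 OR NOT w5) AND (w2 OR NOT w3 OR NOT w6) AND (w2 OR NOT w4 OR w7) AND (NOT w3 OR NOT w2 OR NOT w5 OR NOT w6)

True

Suppose w6 = false.
Try w1 = false.
The clause (NOT w4) is unit, so w4 = false.
The clause (w2) is unit, so w2 = true.
The clause (NOT w5) is unit, so w5 = false.
The clause (w7) is unit, so w7 = true.
But (NOT w7) is also a unit clause — contradiction.
So w1 must be the other value — set w1 = true.
The clause (NOT w4) is unit, so w4 = false.
The clause (w7) is unit, so w7 = true.
The clause (w5) is unit, so w5 = true.
The clause (NOT w2) is unit, so w2 = false.
The clause (NOT w0) is unit, so w0 = false.
But (w0) is also a unit clause — contradiction.
Either choice for w1 ends in contradiction.
So every satisfying assignment has w6 = True.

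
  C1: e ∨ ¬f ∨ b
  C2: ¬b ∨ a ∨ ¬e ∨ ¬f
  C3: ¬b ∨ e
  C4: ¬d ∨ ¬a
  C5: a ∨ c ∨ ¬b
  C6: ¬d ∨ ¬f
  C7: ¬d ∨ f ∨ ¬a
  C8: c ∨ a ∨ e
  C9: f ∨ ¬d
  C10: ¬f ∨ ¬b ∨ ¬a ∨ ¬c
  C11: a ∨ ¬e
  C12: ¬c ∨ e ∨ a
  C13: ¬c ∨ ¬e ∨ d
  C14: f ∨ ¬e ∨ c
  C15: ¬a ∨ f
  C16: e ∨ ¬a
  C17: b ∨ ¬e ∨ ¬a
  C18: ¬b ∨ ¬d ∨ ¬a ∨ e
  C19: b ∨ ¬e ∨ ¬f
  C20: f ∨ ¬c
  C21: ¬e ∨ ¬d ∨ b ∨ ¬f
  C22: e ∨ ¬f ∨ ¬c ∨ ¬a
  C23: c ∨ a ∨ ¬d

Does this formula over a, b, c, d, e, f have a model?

Try b = True.
From the singleton clause (e), e = True.
From the singleton clause (a), a = True.
From the singleton clause (¬d), d = False.
From the singleton clause (¬c), c = False.
From the singleton clause (f), f = True.
All clauses are satisfied.
A satisfying assignment: a=True; b=True; c=False; d=False; e=True; f=True.

Yes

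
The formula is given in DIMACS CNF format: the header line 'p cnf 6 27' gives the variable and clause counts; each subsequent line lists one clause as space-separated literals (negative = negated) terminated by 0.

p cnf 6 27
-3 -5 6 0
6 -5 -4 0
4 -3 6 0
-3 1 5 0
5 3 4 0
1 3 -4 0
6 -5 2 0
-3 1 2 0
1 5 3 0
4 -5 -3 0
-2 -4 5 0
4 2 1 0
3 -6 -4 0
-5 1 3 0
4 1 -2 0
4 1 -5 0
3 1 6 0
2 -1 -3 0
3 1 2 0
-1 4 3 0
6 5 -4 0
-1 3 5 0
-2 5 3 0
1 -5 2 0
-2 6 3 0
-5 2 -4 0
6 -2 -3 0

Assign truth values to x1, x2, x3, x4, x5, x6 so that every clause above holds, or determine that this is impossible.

x1=True,  x2=True,  x3=True,  x4=False,  x5=False,  x6=True

Try x3 = True.
Try x5 = False.
The clause (x1) is unit, so x1 = True.
The clause (x2) is unit, so x2 = True.
The clause (¬x4) is unit, so x4 = False.
The clause (x6) is unit, so x6 = True.
Every clause now holds.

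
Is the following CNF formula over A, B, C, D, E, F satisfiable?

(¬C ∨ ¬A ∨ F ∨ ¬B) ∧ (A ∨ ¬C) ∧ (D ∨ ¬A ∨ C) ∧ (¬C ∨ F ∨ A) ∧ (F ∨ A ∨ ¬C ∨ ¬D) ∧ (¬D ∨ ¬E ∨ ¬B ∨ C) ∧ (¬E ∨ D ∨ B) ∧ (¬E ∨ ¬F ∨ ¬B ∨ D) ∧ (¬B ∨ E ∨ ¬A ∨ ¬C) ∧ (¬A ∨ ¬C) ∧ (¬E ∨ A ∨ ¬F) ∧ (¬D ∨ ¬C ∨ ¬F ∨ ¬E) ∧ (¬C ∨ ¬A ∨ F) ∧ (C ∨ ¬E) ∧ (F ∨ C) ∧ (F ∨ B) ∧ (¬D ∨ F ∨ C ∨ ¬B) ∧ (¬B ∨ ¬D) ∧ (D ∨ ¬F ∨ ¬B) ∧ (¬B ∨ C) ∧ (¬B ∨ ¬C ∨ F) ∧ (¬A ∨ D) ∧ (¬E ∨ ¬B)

Case A = True:
From the singleton clause (¬C), C = False.
From the singleton clause (D), D = True.
From the singleton clause (¬E), E = False.
From the singleton clause (F), F = True.
From the singleton clause (¬B), B = False.
Every clause now holds.
A satisfying assignment: A: True; B: False; C: False; D: True; E: False; F: True.

Yes, satisfiable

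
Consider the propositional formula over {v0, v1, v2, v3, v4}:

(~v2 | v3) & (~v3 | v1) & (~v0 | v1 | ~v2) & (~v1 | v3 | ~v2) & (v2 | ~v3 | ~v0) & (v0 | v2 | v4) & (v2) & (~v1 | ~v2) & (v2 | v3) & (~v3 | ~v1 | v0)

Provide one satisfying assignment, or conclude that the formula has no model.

UNSATISFIABLE

The clause (v2) is unit, so v2 = 1.
The clause (v3) is unit, so v3 = 1.
The clause (v1) is unit, so v1 = 1.
Now (~v1) is unsatisfied and unit — conflict.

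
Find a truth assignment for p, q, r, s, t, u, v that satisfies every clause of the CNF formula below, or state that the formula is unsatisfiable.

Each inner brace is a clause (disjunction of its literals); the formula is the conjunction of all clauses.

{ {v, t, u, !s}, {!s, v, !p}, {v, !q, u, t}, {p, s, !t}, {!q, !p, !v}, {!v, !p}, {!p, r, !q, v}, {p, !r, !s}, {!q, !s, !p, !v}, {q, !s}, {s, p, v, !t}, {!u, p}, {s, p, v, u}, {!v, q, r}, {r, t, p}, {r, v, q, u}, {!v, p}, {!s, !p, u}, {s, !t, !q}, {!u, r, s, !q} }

p=true; q=false; r=true; s=false; t=true; u=false; v=false

Branch on v: set v = false.
Branch on s: set s = false.
Branch on p: set p = true.
Branch on r: set r = true.
Branch on t: set t = true.
From the singleton clause (!q), q = false.
No clause remains; u is free.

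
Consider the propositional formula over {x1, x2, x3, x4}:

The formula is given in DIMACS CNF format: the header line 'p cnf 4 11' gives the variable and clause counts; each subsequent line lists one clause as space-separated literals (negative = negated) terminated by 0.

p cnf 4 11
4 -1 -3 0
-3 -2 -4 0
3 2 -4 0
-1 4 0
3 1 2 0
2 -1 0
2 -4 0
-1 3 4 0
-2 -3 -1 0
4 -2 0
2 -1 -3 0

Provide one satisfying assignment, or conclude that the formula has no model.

x1=False,  x2=False,  x3=True,  x4=False

Case x1 = False:
Case x3 = True:
Case x2 = False:
The clause (¬x4) is unit, so x4 = False.
All clauses are satisfied.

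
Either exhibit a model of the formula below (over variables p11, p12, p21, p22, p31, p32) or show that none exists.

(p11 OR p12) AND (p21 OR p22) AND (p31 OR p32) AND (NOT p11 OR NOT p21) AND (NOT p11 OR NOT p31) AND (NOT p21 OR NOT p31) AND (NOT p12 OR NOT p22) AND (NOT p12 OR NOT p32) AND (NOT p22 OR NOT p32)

Branch on p11: set p11 = true.
The clause (NOT p21) is unit, so p21 = false.
The clause (p22) is unit, so p22 = true.
The clause (NOT p31) is unit, so p31 = false.
The clause (p32) is unit, so p32 = true.
Now (NOT p32) is unsatisfied and unit — conflict.
Backtrack on p11: now try p11 = false.
The clause (p12) is unit, so p12 = true.
The clause (NOT p22) is unit, so p22 = false.
The clause (p21) is unit, so p21 = true.
The clause (NOT p31) is unit, so p31 = false.
The clause (p32) is unit, so p32 = true.
Now (NOT p32) is unsatisfied and unit — conflict.
Both values of p11 lead to a conflict.

UNSATISFIABLE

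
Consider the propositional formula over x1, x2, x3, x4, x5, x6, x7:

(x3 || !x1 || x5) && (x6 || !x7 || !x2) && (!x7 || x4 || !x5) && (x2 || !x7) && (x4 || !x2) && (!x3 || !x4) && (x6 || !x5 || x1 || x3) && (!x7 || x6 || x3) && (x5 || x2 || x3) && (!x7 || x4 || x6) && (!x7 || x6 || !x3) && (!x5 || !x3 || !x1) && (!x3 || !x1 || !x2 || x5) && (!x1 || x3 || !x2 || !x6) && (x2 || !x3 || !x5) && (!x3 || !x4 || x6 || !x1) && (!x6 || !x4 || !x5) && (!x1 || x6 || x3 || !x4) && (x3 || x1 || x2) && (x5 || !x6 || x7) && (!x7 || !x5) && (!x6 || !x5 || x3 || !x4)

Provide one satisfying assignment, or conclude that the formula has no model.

Branch on x2: set x2 = false.
The clause (!x7) is unit, so x7 = false.
Branch on x3: set x3 = false.
The clause (x5) is unit, so x5 = true.
The clause (x1) is unit, so x1 = true.
Branch on x6: set x6 = false.
The clause (!x4) is unit, so x4 = false.
All clauses are satisfied.

x1 ↦ true, x2 ↦ false, x3 ↦ false, x4 ↦ false, x5 ↦ true, x6 ↦ false, x7 ↦ false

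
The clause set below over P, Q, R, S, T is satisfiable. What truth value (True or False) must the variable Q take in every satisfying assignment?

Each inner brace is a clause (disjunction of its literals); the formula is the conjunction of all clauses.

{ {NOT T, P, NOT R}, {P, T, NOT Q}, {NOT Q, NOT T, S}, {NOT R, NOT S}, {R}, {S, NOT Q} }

Suppose Q = true.
The clause (R) is unit, so R = true.
The clause (NOT S) is unit, so S = false.
Now (S) is unsatisfied and unit — conflict.
So every satisfying assignment has Q = False.

False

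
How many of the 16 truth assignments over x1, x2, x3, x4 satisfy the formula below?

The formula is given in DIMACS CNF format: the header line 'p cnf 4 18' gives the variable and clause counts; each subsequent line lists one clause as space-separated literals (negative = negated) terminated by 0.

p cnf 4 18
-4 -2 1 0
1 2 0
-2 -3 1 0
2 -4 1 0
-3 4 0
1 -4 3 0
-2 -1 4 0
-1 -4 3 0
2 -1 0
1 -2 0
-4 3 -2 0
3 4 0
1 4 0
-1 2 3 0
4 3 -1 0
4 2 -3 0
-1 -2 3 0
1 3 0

There are 2^4 = 16 truth assignments over (x1, x2, x3, x4).
Split on x4. With x4 = True, the clauses containing x4 are satisfied and ¬x4 drops from the rest; 1 of the 2^3 = 8 assignments to the other variables satisfy what remains.
With x4 = False, by the same count on the reduced clause set, 0 assignments work.
(One model: x1=T, x2=T, x3=T, x4=T.)
Total: 1 + 0 = 1.

1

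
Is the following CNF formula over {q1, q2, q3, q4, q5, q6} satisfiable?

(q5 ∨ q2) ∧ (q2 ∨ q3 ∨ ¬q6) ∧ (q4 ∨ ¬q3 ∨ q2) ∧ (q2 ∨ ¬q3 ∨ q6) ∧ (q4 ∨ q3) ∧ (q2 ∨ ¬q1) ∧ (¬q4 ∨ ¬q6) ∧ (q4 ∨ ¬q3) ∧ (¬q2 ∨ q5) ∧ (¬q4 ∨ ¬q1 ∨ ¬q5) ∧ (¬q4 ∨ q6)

Unsatisfiable

Suppose q5 = True.
Suppose q4 = True.
(¬q6) alone gives q6 = False.
But (q6) is also a unit clause — contradiction.
So q4 must be the other value — set q4 = False.
(q3) alone gives q3 = True.
But (¬q3) is also a unit clause — contradiction.
Both values of q4 lead to a conflict.
So q5 must be the other value — set q5 = False.
(q2) alone gives q2 = True.
But (¬q2) is also a unit clause — contradiction.
Both values of q5 lead to a conflict.
No assignment satisfies every clause.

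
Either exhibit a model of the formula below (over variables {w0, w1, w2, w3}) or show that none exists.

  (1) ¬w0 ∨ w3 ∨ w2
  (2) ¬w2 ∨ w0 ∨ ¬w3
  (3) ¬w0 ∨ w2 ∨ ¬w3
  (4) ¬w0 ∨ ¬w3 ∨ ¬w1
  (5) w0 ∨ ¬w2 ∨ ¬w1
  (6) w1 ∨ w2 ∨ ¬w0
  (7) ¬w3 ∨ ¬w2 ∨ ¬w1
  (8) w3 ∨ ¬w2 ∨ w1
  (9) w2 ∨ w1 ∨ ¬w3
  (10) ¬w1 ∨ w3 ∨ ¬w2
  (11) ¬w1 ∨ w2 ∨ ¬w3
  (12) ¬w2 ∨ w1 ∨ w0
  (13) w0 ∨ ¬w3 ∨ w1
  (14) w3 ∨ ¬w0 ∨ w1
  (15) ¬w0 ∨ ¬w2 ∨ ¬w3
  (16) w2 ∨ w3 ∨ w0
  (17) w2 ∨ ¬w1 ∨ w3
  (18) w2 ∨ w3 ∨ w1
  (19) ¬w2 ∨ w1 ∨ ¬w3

UNSATISFIABLE

Try w0 = False.
Try w2 = False.
From the singleton clause (w3), w3 = True.
From the singleton clause (w1), w1 = True.
That conflicts with the unit clause (¬w1).
That branch fails; take w2 = True instead.
From the singleton clause (¬w3), w3 = False.
From the singleton clause (¬w1), w1 = False.
That conflicts with the unit clause (w1).
Both values of w2 lead to a conflict.
That branch fails; take w0 = True instead.
Try w3 = True.
From the singleton clause (w2), w2 = True.
That conflicts with the unit clause (¬w2).
That branch fails; take w3 = False instead.
From the singleton clause (w2), w2 = True.
From the singleton clause (w1), w1 = True.
That conflicts with the unit clause (¬w1).
Both values of w3 lead to a conflict.
Both values of w0 lead to a conflict.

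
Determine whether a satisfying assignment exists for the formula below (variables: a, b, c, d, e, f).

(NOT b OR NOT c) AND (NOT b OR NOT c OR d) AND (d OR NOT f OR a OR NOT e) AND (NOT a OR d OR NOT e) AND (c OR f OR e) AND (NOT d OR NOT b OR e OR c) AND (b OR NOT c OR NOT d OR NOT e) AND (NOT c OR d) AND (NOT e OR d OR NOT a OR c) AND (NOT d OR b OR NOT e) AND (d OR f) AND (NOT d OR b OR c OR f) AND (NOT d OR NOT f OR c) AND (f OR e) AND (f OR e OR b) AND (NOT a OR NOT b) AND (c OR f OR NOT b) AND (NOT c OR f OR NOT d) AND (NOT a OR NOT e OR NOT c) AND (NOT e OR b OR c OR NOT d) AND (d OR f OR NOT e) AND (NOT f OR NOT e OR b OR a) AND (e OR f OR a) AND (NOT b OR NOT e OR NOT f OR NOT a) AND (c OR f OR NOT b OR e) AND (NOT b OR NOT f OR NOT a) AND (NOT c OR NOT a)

Case b = false:
Case c = false:
Case f = true:
The clause (NOT d) is unit, so d = false.
Case a = true:
The clause (NOT e) is unit, so e = false.
This assignment satisfies each clause.
A satisfying assignment: a: true; b: false; c: false; d: false; e: false; f: true.

Yes, satisfiable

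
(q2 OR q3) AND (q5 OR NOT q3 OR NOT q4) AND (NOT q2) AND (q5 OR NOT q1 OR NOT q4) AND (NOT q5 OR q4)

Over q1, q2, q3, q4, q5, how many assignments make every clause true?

4

There are 2^5 = 32 truth assignments over (q1, q2, q3, q4, q5).
Split on q4. With q4 = true, the clauses containing q4 are satisfied and NOT q4 drops from the rest; 2 of the 2^4 = 16 assignments to the other variables satisfy what remains.
With q4 = false, by the same count on the reduced clause set, 2 assignments work.
(One model: q1=F, q2=F, q3=T, q4=F, q5=F.)
Total: 2 + 2 = 4.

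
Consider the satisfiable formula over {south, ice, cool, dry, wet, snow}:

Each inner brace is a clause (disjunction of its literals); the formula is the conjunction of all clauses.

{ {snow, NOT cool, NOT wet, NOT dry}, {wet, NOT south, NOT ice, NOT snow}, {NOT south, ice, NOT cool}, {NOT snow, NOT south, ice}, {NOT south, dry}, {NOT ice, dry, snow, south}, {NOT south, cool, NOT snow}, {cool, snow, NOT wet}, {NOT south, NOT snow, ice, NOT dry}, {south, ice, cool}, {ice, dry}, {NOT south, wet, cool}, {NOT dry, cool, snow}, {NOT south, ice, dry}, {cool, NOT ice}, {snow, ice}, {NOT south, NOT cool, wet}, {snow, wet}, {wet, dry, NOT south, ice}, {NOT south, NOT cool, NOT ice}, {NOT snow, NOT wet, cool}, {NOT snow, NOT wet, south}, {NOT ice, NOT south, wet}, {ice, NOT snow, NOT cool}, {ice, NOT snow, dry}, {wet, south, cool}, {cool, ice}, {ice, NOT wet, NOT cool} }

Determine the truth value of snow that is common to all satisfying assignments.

True

Suppose snow = false.
From the singleton clause (ice), ice = true.
From the singleton clause (cool), cool = true.
From the singleton clause (wet), wet = true.
From the singleton clause (NOT dry), dry = false.
From the singleton clause (NOT south), south = false.
Now (south) is unsatisfied and unit — conflict.
So every satisfying assignment has snow = True.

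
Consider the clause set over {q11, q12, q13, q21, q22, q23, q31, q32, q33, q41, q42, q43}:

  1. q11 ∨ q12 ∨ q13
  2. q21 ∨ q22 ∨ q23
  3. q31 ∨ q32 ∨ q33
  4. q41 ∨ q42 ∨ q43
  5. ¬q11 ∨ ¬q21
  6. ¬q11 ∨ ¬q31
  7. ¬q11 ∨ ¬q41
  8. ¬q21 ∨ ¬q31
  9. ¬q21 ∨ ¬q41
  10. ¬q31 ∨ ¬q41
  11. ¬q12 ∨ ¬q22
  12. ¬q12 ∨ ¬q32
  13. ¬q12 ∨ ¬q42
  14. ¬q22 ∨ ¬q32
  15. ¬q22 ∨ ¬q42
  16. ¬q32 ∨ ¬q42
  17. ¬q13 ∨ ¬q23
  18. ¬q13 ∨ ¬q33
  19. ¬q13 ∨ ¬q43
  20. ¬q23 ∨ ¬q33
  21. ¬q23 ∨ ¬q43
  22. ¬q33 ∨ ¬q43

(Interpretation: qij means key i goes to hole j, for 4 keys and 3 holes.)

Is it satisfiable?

Branch on q11: set q11 = False.
Branch on q12: set q12 = True.
The clause (¬q22) is unit, so q22 = False.
The clause (¬q32) is unit, so q32 = False.
The clause (¬q42) is unit, so q42 = False.
Branch on q21: set q21 = True.
The clause (¬q31) is unit, so q31 = False.
The clause (q33) is unit, so q33 = True.
The clause (¬q41) is unit, so q41 = False.
The clause (q43) is unit, so q43 = True.
Now (¬q43) is unsatisfied and unit — conflict.
That branch fails; take q21 = False instead.
The clause (q23) is unit, so q23 = True.
The clause (¬q13) is unit, so q13 = False.
The clause (¬q33) is unit, so q33 = False.
The clause (q31) is unit, so q31 = True.
The clause (¬q41) is unit, so q41 = False.
The clause (q43) is unit, so q43 = True.
Now (¬q43) is unsatisfied and unit — conflict.
Both values of q21 lead to a conflict.
That branch fails; take q12 = False instead.
The clause (q13) is unit, so q13 = True.
The clause (¬q23) is unit, so q23 = False.
The clause (¬q33) is unit, so q33 = False.
The clause (¬q43) is unit, so q43 = False.
Branch on q21: set q21 = True.
The clause (¬q31) is unit, so q31 = False.
The clause (q32) is unit, so q32 = True.
The clause (¬q41) is unit, so q41 = False.
The clause (q42) is unit, so q42 = True.
Now (¬q42) is unsatisfied and unit — conflict.
That branch fails; take q21 = False instead.
The clause (q22) is unit, so q22 = True.
The clause (¬q32) is unit, so q32 = False.
The clause (q31) is unit, so q31 = True.
The clause (¬q41) is unit, so q41 = False.
The clause (q42) is unit, so q42 = True.
Now (¬q42) is unsatisfied and unit — conflict.
Both values of q21 lead to a conflict.
Both values of q12 lead to a conflict.
That branch fails; take q11 = True instead.
The clause (¬q21) is unit, so q21 = False.
The clause (¬q31) is unit, so q31 = False.
The clause (¬q41) is unit, so q41 = False.
Branch on q22: set q22 = True.
The clause (¬q12) is unit, so q12 = False.
The clause (¬q32) is unit, so q32 = False.
The clause (q33) is unit, so q33 = True.
The clause (¬q42) is unit, so q42 = False.
The clause (q43) is unit, so q43 = True.
Now (¬q43) is unsatisfied and unit — conflict.
That branch fails; take q22 = False instead.
The clause (q23) is unit, so q23 = True.
The clause (¬q13) is unit, so q13 = False.
The clause (¬q33) is unit, so q33 = False.
The clause (q32) is unit, so q32 = True.
The clause (¬q12) is unit, so q12 = False.
The clause (¬q42) is unit, so q42 = False.
The clause (q43) is unit, so q43 = True.
Now (¬q43) is unsatisfied and unit — conflict.
Both values of q22 lead to a conflict.
Both values of q11 lead to a conflict.
No assignment satisfies every clause.

Unsatisfiable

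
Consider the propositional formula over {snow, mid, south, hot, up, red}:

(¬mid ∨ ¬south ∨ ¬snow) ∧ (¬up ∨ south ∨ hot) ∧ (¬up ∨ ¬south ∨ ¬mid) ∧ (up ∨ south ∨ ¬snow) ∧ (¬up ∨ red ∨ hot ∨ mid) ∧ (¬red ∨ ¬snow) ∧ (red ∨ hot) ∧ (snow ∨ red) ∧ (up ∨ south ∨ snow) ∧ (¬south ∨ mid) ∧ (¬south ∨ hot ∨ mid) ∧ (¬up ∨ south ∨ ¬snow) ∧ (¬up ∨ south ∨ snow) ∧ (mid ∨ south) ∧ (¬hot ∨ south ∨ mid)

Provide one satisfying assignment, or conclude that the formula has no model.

snow=False,  mid=True,  south=True,  hot=True,  up=False,  red=True

Try red = True.
(¬snow) alone gives snow = False.
Try up = False.
(south) alone gives south = True.
(mid) alone gives mid = True.
All clauses hold; hot can take either value.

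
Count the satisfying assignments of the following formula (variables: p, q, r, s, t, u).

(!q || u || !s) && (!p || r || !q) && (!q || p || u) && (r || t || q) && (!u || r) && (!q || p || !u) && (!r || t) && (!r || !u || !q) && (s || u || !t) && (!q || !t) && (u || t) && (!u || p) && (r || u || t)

6

There are 2^6 = 64 truth assignments over (p, q, r, s, t, u).
Split on t. With t = true, the clauses containing t are satisfied and !t drops from the rest; 6 of the 2^5 = 32 assignments to the other variables satisfy what remains.
With t = false, by the same count on the reduced clause set, 0 assignments work.
Total: 6 + 0 = 6.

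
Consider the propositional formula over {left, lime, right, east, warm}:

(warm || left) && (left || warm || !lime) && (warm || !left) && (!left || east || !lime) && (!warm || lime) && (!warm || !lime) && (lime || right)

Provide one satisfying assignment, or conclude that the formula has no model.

UNSATISFIABLE

Branch on warm: set warm = true.
From the singleton clause (lime), lime = true.
That conflicts with the unit clause (!lime).
So warm must be the other value — set warm = false.
From the singleton clause (left), left = true.
That conflicts with the unit clause (!left).
Either choice for warm ends in contradiction.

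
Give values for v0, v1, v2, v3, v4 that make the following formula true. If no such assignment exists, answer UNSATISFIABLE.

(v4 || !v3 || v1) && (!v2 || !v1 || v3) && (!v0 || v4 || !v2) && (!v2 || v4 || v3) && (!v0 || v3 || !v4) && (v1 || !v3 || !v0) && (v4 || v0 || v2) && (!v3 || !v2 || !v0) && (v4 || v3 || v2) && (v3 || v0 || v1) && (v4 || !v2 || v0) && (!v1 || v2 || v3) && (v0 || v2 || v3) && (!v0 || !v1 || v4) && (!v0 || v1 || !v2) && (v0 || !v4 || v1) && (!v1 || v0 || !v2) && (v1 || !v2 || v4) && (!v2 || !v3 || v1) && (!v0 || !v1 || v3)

v0=false; v1=true; v2=false; v3=true; v4=true

Branch on v4: set v4 = true.
Branch on v0: set v0 = false.
The clause (v1) is unit, so v1 = true.
The clause (!v2) is unit, so v2 = false.
The clause (v3) is unit, so v3 = true.
Every clause now holds.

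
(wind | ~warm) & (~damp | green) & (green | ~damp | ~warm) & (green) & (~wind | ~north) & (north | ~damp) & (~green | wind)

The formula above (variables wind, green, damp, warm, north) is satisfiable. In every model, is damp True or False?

False

Suppose damp = 1.
From the singleton clause (green), green = 1.
From the singleton clause (north), north = 1.
From the singleton clause (~wind), wind = 0.
That conflicts with the unit clause (wind).
So every satisfying assignment has damp = False.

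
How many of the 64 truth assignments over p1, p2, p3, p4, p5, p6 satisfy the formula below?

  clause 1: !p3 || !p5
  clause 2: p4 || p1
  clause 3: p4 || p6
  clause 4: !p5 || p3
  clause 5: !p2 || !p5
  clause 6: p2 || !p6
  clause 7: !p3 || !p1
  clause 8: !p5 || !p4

10

There are 2^6 = 64 truth assignments over (p1, p2, p3, p4, p5, p6).
Split on p1. With p1 = true, the clauses containing p1 are satisfied and !p1 drops from the rest; 4 of the 2^5 = 32 assignments to the other variables satisfy what remains.
With p1 = false, by the same count on the reduced clause set, 6 assignments work.
(One model: p1=F, p2=F, p3=F, p4=T, p5=F, p6=F.)
Total: 4 + 6 = 10.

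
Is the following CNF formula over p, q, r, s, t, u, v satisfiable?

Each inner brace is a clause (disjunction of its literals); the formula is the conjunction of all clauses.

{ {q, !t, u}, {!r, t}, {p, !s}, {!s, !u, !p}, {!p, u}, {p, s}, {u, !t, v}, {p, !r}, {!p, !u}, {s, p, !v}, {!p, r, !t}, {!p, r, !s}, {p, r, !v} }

Suppose r = false.
Suppose p = true.
From the singleton clause (u), u = true.
Now (!u) is unsatisfied and unit — conflict.
Backtrack on p: now try p = false.
From the singleton clause (!s), s = false.
Now (s) is unsatisfied and unit — conflict.
Neither p = true nor p = false works.
Backtrack on r: now try r = true.
From the singleton clause (t), t = true.
From the singleton clause (p), p = true.
From the singleton clause (u), u = true.
Now (!u) is unsatisfied and unit — conflict.
Neither r = true nor r = false works.
No assignment satisfies every clause.

No, unsatisfiable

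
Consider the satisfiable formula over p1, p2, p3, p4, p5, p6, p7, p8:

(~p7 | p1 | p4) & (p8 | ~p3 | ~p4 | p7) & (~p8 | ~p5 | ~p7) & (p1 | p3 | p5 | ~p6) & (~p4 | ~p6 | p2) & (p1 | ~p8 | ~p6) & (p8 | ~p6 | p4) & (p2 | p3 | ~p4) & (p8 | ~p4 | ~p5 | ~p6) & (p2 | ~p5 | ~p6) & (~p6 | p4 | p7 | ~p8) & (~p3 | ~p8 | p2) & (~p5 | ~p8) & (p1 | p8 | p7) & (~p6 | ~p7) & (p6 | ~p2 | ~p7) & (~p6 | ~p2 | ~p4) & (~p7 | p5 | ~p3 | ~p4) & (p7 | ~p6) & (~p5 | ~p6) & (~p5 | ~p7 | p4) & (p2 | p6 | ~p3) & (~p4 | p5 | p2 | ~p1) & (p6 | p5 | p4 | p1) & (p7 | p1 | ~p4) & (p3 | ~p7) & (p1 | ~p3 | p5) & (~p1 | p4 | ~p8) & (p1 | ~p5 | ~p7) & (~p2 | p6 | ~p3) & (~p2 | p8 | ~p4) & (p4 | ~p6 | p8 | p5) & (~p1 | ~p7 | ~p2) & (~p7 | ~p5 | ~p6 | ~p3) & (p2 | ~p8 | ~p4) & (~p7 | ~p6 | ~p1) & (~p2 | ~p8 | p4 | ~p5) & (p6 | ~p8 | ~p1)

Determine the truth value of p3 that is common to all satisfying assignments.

False

Suppose p3 = 1.
Branch on p8: set p8 = 0.
Branch on p4: set p4 = 0.
(~p6) alone gives p6 = 0.
(p2) alone gives p2 = 1.
But (~p2) is also a unit clause — contradiction.
Backtrack on p4: now try p4 = 1.
(p7) alone gives p7 = 1.
(~p6) alone gives p6 = 0.
(~p2) alone gives p2 = 0.
But (p2) is also a unit clause — contradiction.
Both values of p4 lead to a conflict.
Backtrack on p8: now try p8 = 1.
(p2) alone gives p2 = 1.
(~p5) alone gives p5 = 0.
(p1) alone gives p1 = 1.
(p4) alone gives p4 = 1.
(~p6) alone gives p6 = 0.
But (p6) is also a unit clause — contradiction.
Both values of p8 lead to a conflict.
So every satisfying assignment has p3 = False.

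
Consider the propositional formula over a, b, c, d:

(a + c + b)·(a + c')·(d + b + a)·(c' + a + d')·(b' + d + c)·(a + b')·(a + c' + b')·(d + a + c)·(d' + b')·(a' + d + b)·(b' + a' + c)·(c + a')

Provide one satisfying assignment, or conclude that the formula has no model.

a: 1,  b: 0,  c: 1,  d: 1

Branch on a: set a = 1.
Unit clause (c) forces c = 1.
Branch on d: set d = 1.
Unit clause (b') forces b = 0.
All clauses are satisfied.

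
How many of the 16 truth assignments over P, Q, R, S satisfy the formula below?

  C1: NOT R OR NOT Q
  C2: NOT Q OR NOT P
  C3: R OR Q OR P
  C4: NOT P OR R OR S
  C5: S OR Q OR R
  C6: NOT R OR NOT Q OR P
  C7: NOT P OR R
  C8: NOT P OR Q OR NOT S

There are 2^4 = 16 truth assignments over (P, Q, R, S).
Check each against the 8 clauses (columns in the order P, Q, R, S):
  F F F F  ✗ fails (R OR Q OR P)
  F F F T  ✗ fails (R OR Q OR P)
  F F T F  ✓ satisfies all
  F F T T  ✓ satisfies all
  F T F F  ✓ satisfies all
  F T F T  ✓ satisfies all
  F T T F  ✗ fails (NOT R OR NOT Q)
  F T T T  ✗ fails (NOT R OR NOT Q)
  T F F F  ✗ fails (NOT P OR R OR S)
  T F F T  ✗ fails (NOT P OR R)
  T F T F  ✓ satisfies all
  T F T T  ✗ fails (NOT P OR Q OR NOT S)
  T T F F  ✗ fails (NOT Q OR NOT P)
  T T F T  ✗ fails (NOT Q OR NOT P)
  T T T F  ✗ fails (NOT R OR NOT Q)
  T T T T  ✗ fails (NOT R OR NOT Q)
5 of the 16 rows are models.

5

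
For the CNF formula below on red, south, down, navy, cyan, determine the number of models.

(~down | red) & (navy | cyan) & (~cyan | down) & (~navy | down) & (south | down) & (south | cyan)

5

There are 2^5 = 32 truth assignments over (red, south, down, navy, cyan).
Split on red. With red = 1, the clauses containing red are satisfied and ~red drops from the rest; 5 of the 2^4 = 16 assignments to the other variables satisfy what remains.
With red = 0, by the same count on the reduced clause set, 0 assignments work.
Total: 5 + 0 = 5.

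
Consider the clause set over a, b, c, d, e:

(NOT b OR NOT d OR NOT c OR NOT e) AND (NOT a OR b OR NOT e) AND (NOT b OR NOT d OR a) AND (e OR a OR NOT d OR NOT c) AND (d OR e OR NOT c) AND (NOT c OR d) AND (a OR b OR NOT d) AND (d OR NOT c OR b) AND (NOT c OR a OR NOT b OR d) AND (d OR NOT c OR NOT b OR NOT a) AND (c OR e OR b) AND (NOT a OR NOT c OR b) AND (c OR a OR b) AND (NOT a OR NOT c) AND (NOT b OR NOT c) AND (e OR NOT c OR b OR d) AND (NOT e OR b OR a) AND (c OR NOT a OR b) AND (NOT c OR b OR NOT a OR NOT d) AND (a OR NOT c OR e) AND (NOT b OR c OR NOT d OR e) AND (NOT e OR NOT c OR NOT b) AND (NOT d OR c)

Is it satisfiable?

Satisfiable

Case c = false:
From the singleton clause (NOT d), d = false.
Case e = true:
Case a = true:
From the singleton clause (b), b = true.
Every clause now holds.
A satisfying assignment: a ↦ true; b ↦ true; c ↦ false; d ↦ false; e ↦ true.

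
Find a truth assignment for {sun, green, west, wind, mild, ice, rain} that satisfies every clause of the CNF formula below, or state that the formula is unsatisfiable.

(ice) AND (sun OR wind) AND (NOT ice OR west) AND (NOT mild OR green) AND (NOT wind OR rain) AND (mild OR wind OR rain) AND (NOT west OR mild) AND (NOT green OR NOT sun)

Unit clause (ice) forces ice = true.
Unit clause (west) forces west = true.
Unit clause (mild) forces mild = true.
Unit clause (green) forces green = true.
Unit clause (NOT sun) forces sun = false.
Unit clause (wind) forces wind = true.
Unit clause (rain) forces rain = true.
All clauses are satisfied.

sun: false; green: true; west: true; wind: true; mild: true; ice: true; rain: true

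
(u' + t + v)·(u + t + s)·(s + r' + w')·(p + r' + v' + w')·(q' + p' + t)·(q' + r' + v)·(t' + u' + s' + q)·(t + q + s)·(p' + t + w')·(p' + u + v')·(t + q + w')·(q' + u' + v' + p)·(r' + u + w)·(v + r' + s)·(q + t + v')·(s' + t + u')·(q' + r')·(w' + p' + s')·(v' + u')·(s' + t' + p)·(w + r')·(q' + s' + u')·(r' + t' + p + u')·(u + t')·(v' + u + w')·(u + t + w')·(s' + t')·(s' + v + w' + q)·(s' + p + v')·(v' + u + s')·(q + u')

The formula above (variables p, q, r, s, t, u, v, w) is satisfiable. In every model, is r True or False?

Suppose r = 1.
Unit clause (q') forces q = 0.
Unit clause (w) forces w = 1.
Unit clause (s) forces s = 1.
Unit clause (t) forces t = 1.
Now (t') is unsatisfied and unit — conflict.
So every satisfying assignment has r = False.

False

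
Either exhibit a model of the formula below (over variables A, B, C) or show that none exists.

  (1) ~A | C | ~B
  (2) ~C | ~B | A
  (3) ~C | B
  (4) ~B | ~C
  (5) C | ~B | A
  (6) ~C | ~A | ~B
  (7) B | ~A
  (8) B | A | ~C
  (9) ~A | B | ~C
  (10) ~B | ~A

A ↦ 0; B ↦ 0; C ↦ 0

Branch on C: set C = 0.
Branch on A: set A = 0.
(~B) alone gives B = 0.
Every clause now holds.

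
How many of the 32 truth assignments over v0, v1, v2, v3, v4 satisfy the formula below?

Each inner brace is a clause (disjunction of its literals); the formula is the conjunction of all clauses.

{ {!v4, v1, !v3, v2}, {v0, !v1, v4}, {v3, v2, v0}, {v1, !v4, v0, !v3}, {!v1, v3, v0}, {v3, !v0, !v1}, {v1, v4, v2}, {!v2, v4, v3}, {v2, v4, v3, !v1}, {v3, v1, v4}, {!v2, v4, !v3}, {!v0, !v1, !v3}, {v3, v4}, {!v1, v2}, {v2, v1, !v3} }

5

There are 2^5 = 32 truth assignments over (v0, v1, v2, v3, v4).
Split on v3. With v3 = true, the clauses containing v3 are satisfied and !v3 drops from the rest; 2 of the 2^4 = 16 assignments to the other variables satisfy what remains.
With v3 = false, by the same count on the reduced clause set, 3 assignments work.
(One model: v0=F, v1=F, v2=T, v3=F, v4=T.)
Total: 2 + 3 = 5.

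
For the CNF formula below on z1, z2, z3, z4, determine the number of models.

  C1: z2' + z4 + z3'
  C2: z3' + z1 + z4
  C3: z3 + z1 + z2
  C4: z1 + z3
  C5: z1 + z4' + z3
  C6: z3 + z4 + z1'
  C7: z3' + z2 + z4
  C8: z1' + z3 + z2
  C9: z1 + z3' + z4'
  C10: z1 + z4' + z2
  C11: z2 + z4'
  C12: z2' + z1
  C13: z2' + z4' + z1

There are 2^4 = 16 truth assignments over (z1, z2, z3, z4).
Split on z4. With z4 = 1, the clauses containing z4 are satisfied and z4' drops from the rest; 2 of the 2^3 = 8 assignments to the other variables satisfy what remains.
With z4 = 0, by the same count on the reduced clause set, 0 assignments work.
(One model: z1=T, z2=T, z3=F, z4=T.)
Total: 2 + 0 = 2.

2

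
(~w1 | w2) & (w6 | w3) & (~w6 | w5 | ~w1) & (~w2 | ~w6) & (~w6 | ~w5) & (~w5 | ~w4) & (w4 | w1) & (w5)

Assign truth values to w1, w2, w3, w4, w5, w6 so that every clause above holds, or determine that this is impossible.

w1: 1; w2: 1; w3: 1; w4: 0; w5: 1; w6: 0

From the singleton clause (w5), w5 = 1.
From the singleton clause (~w6), w6 = 0.
From the singleton clause (w3), w3 = 1.
From the singleton clause (~w4), w4 = 0.
From the singleton clause (w1), w1 = 1.
From the singleton clause (w2), w2 = 1.
Every clause now holds.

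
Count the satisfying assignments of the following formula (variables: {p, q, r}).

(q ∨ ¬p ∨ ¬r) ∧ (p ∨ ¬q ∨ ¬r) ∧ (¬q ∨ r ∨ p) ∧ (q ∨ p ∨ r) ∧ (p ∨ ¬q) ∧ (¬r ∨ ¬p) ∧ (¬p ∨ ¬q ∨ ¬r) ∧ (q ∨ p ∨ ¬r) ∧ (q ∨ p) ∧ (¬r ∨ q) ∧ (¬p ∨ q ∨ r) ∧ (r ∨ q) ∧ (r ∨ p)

1

There are 2^3 = 8 truth assignments over (p, q, r).
Split on p. With p = True, the clauses containing p are satisfied and ¬p drops from the rest; 1 of the 2^2 = 4 assignments to the other variables satisfy what remains.
With p = False, by the same count on the reduced clause set, 0 assignments work.
(One model: p=T, q=T, r=F.)
Total: 1 + 0 = 1.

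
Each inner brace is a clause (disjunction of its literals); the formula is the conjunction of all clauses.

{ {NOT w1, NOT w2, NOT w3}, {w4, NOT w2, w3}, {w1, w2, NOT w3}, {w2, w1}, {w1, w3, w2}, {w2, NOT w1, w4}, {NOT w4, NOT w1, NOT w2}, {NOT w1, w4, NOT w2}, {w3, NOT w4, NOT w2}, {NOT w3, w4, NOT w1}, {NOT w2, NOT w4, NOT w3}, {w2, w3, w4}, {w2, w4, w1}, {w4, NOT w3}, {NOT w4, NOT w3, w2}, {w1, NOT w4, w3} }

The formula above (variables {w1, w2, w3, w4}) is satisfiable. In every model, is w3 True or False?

Suppose w3 = true.
(w4) alone gives w4 = true.
(NOT w2) alone gives w2 = false.
Now (w2) is unsatisfied and unit — conflict.
So every satisfying assignment has w3 = False.

False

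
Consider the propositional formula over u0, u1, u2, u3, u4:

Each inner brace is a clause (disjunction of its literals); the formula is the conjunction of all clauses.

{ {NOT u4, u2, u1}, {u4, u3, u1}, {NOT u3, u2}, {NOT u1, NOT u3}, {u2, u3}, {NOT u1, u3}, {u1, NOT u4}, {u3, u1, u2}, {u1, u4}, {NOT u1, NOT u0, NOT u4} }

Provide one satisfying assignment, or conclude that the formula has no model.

Suppose u3 = false.
Unit clause (u2) forces u2 = true.
Unit clause (NOT u1) forces u1 = false.
Unit clause (u4) forces u4 = true.
Now (NOT u4) is unsatisfied and unit — conflict.
Backtrack on u3: now try u3 = true.
Unit clause (u2) forces u2 = true.
Unit clause (NOT u1) forces u1 = false.
Unit clause (NOT u4) forces u4 = false.
Now (u4) is unsatisfied and unit — conflict.
Either choice for u3 ends in contradiction.

UNSATISFIABLE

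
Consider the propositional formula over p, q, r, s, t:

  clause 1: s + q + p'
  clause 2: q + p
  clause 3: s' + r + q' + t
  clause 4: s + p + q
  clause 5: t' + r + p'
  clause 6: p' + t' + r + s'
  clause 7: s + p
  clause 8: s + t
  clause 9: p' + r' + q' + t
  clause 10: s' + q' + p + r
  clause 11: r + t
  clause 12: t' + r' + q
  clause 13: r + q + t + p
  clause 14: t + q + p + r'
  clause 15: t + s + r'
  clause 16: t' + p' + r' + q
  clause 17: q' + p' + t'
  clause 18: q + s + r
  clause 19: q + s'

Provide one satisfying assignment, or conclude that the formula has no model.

p: 0, q: 1, r: 1, s: 1, t: 0

Suppose q = 1.
Suppose s = 1.
Suppose r = 1.
Suppose p = 0.
No clause remains; t is free.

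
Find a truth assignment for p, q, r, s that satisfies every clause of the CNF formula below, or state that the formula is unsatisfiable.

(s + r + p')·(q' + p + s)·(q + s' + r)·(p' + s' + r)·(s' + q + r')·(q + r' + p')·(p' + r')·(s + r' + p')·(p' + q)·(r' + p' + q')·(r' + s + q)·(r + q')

Branch on p: set p = 0.
Branch on q: set q = 1.
From the singleton clause (s), s = 1.
From the singleton clause (r), r = 1.
Every clause now holds.

p=0; q=1; r=1; s=1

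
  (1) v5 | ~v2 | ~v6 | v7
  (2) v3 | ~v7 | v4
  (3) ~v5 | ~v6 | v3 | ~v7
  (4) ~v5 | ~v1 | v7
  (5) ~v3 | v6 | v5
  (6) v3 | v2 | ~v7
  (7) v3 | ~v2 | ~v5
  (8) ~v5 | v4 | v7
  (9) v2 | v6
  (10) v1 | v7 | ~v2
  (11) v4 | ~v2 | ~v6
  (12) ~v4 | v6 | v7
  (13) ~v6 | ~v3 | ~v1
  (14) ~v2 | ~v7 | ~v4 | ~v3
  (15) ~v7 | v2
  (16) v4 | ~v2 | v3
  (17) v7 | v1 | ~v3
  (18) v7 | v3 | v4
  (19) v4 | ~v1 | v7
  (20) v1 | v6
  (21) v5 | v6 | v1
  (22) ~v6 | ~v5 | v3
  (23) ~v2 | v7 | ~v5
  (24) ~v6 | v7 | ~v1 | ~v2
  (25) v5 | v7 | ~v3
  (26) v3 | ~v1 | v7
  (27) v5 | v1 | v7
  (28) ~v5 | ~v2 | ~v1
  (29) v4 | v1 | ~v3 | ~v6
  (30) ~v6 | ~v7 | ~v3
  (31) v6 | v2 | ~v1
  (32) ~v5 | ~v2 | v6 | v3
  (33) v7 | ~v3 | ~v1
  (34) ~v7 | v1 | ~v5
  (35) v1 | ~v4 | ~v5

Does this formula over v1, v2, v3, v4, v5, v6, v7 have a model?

Suppose v2 = 1.
Suppose v3 = 0.
(~v5) alone gives v5 = 0.
(v4) alone gives v4 = 1.
Suppose v6 = 1.
(v7) alone gives v7 = 1.
Every clause is now satisfied; v1 is unconstrained.
A satisfying assignment: v1=0,  v2=1,  v3=0,  v4=1,  v5=0,  v6=1,  v7=1.

Satisfiable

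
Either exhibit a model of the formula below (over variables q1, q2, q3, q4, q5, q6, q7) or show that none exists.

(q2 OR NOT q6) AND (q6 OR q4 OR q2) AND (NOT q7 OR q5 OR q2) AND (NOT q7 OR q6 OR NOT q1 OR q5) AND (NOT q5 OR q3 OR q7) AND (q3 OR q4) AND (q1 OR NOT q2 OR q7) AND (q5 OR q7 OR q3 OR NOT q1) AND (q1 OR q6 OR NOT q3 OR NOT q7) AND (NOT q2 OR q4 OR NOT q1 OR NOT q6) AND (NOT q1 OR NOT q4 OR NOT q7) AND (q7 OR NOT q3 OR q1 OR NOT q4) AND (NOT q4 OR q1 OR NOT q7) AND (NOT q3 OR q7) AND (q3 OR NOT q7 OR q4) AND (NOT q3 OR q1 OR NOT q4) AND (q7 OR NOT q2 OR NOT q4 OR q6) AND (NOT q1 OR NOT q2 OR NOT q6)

q1 ↦ false,  q2 ↦ true,  q3 ↦ true,  q4 ↦ false,  q5 ↦ true,  q6 ↦ true,  q7 ↦ true

Try q2 = true.
Try q3 = true.
Unit clause (q7) forces q7 = true.
Try q1 = false.
Unit clause (q6) forces q6 = true.
Unit clause (NOT q4) forces q4 = false.
All clauses hold; q5 can take either value.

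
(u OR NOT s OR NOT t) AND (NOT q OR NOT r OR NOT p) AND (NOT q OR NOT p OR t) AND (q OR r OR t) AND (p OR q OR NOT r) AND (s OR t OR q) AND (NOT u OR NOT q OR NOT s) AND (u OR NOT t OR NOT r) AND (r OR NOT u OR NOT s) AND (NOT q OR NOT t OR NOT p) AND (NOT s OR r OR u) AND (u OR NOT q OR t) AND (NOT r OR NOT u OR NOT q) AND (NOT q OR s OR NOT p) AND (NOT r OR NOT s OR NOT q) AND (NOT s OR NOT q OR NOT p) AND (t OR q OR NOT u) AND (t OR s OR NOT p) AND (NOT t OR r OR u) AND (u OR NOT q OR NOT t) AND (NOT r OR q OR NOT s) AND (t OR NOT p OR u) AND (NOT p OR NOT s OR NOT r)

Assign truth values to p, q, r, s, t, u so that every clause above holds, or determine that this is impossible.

p=true; q=false; r=true; s=false; t=true; u=true

Try u = true.
Try q = false.
From the singleton clause (t), t = true.
Try p = true.
Try r = true.
From the singleton clause (NOT s), s = false.
All clauses are satisfied.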